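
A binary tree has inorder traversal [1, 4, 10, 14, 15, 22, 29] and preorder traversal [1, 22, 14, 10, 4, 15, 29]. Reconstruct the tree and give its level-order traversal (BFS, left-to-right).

Inorder:  [1, 4, 10, 14, 15, 22, 29]
Preorder: [1, 22, 14, 10, 4, 15, 29]
Algorithm: preorder visits root first, so consume preorder in order;
for each root, split the current inorder slice at that value into
left-subtree inorder and right-subtree inorder, then recurse.
Recursive splits:
  root=1; inorder splits into left=[], right=[4, 10, 14, 15, 22, 29]
  root=22; inorder splits into left=[4, 10, 14, 15], right=[29]
  root=14; inorder splits into left=[4, 10], right=[15]
  root=10; inorder splits into left=[4], right=[]
  root=4; inorder splits into left=[], right=[]
  root=15; inorder splits into left=[], right=[]
  root=29; inorder splits into left=[], right=[]
Reconstructed level-order: [1, 22, 14, 29, 10, 15, 4]


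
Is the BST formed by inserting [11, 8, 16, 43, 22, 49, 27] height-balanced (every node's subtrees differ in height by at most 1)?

Tree (level-order array): [11, 8, 16, None, None, None, 43, 22, 49, None, 27]
Definition: a tree is height-balanced if, at every node, |h(left) - h(right)| <= 1 (empty subtree has height -1).
Bottom-up per-node check:
  node 8: h_left=-1, h_right=-1, diff=0 [OK], height=0
  node 27: h_left=-1, h_right=-1, diff=0 [OK], height=0
  node 22: h_left=-1, h_right=0, diff=1 [OK], height=1
  node 49: h_left=-1, h_right=-1, diff=0 [OK], height=0
  node 43: h_left=1, h_right=0, diff=1 [OK], height=2
  node 16: h_left=-1, h_right=2, diff=3 [FAIL (|-1-2|=3 > 1)], height=3
  node 11: h_left=0, h_right=3, diff=3 [FAIL (|0-3|=3 > 1)], height=4
Node 16 violates the condition: |-1 - 2| = 3 > 1.
Result: Not balanced


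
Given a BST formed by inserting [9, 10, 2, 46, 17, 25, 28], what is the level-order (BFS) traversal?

Tree insertion order: [9, 10, 2, 46, 17, 25, 28]
Tree (level-order array): [9, 2, 10, None, None, None, 46, 17, None, None, 25, None, 28]
BFS from the root, enqueuing left then right child of each popped node:
  queue [9] -> pop 9, enqueue [2, 10], visited so far: [9]
  queue [2, 10] -> pop 2, enqueue [none], visited so far: [9, 2]
  queue [10] -> pop 10, enqueue [46], visited so far: [9, 2, 10]
  queue [46] -> pop 46, enqueue [17], visited so far: [9, 2, 10, 46]
  queue [17] -> pop 17, enqueue [25], visited so far: [9, 2, 10, 46, 17]
  queue [25] -> pop 25, enqueue [28], visited so far: [9, 2, 10, 46, 17, 25]
  queue [28] -> pop 28, enqueue [none], visited so far: [9, 2, 10, 46, 17, 25, 28]
Result: [9, 2, 10, 46, 17, 25, 28]


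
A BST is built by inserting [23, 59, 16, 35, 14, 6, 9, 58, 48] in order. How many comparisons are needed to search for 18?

Search path for 18: 23 -> 16
Found: False
Comparisons: 2


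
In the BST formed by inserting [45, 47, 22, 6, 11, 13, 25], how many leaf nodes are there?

Tree built from: [45, 47, 22, 6, 11, 13, 25]
Tree (level-order array): [45, 22, 47, 6, 25, None, None, None, 11, None, None, None, 13]
Rule: A leaf has 0 children.
Per-node child counts:
  node 45: 2 child(ren)
  node 22: 2 child(ren)
  node 6: 1 child(ren)
  node 11: 1 child(ren)
  node 13: 0 child(ren)
  node 25: 0 child(ren)
  node 47: 0 child(ren)
Matching nodes: [13, 25, 47]
Count of leaf nodes: 3


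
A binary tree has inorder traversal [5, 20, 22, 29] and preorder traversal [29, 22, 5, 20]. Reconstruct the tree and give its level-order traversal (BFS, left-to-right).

Inorder:  [5, 20, 22, 29]
Preorder: [29, 22, 5, 20]
Algorithm: preorder visits root first, so consume preorder in order;
for each root, split the current inorder slice at that value into
left-subtree inorder and right-subtree inorder, then recurse.
Recursive splits:
  root=29; inorder splits into left=[5, 20, 22], right=[]
  root=22; inorder splits into left=[5, 20], right=[]
  root=5; inorder splits into left=[], right=[20]
  root=20; inorder splits into left=[], right=[]
Reconstructed level-order: [29, 22, 5, 20]


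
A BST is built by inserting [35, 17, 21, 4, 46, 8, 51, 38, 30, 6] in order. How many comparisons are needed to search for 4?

Search path for 4: 35 -> 17 -> 4
Found: True
Comparisons: 3


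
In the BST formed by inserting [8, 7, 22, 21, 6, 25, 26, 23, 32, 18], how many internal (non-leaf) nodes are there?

Tree built from: [8, 7, 22, 21, 6, 25, 26, 23, 32, 18]
Tree (level-order array): [8, 7, 22, 6, None, 21, 25, None, None, 18, None, 23, 26, None, None, None, None, None, 32]
Rule: An internal node has at least one child.
Per-node child counts:
  node 8: 2 child(ren)
  node 7: 1 child(ren)
  node 6: 0 child(ren)
  node 22: 2 child(ren)
  node 21: 1 child(ren)
  node 18: 0 child(ren)
  node 25: 2 child(ren)
  node 23: 0 child(ren)
  node 26: 1 child(ren)
  node 32: 0 child(ren)
Matching nodes: [8, 7, 22, 21, 25, 26]
Count of internal (non-leaf) nodes: 6


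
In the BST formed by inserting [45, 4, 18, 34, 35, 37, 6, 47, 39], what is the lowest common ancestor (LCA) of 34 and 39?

Tree insertion order: [45, 4, 18, 34, 35, 37, 6, 47, 39]
Tree (level-order array): [45, 4, 47, None, 18, None, None, 6, 34, None, None, None, 35, None, 37, None, 39]
In a BST, the LCA of p=34, q=39 is the first node v on the
root-to-leaf path with p <= v <= q (go left if both < v, right if both > v).
Walk from root:
  at 45: both 34 and 39 < 45, go left
  at 4: both 34 and 39 > 4, go right
  at 18: both 34 and 39 > 18, go right
  at 34: 34 <= 34 <= 39, this is the LCA
LCA = 34


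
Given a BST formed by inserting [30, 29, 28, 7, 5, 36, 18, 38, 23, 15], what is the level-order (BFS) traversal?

Tree insertion order: [30, 29, 28, 7, 5, 36, 18, 38, 23, 15]
Tree (level-order array): [30, 29, 36, 28, None, None, 38, 7, None, None, None, 5, 18, None, None, 15, 23]
BFS from the root, enqueuing left then right child of each popped node:
  queue [30] -> pop 30, enqueue [29, 36], visited so far: [30]
  queue [29, 36] -> pop 29, enqueue [28], visited so far: [30, 29]
  queue [36, 28] -> pop 36, enqueue [38], visited so far: [30, 29, 36]
  queue [28, 38] -> pop 28, enqueue [7], visited so far: [30, 29, 36, 28]
  queue [38, 7] -> pop 38, enqueue [none], visited so far: [30, 29, 36, 28, 38]
  queue [7] -> pop 7, enqueue [5, 18], visited so far: [30, 29, 36, 28, 38, 7]
  queue [5, 18] -> pop 5, enqueue [none], visited so far: [30, 29, 36, 28, 38, 7, 5]
  queue [18] -> pop 18, enqueue [15, 23], visited so far: [30, 29, 36, 28, 38, 7, 5, 18]
  queue [15, 23] -> pop 15, enqueue [none], visited so far: [30, 29, 36, 28, 38, 7, 5, 18, 15]
  queue [23] -> pop 23, enqueue [none], visited so far: [30, 29, 36, 28, 38, 7, 5, 18, 15, 23]
Result: [30, 29, 36, 28, 38, 7, 5, 18, 15, 23]


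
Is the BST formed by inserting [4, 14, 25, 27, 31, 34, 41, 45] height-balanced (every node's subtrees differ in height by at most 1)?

Tree (level-order array): [4, None, 14, None, 25, None, 27, None, 31, None, 34, None, 41, None, 45]
Definition: a tree is height-balanced if, at every node, |h(left) - h(right)| <= 1 (empty subtree has height -1).
Bottom-up per-node check:
  node 45: h_left=-1, h_right=-1, diff=0 [OK], height=0
  node 41: h_left=-1, h_right=0, diff=1 [OK], height=1
  node 34: h_left=-1, h_right=1, diff=2 [FAIL (|-1-1|=2 > 1)], height=2
  node 31: h_left=-1, h_right=2, diff=3 [FAIL (|-1-2|=3 > 1)], height=3
  node 27: h_left=-1, h_right=3, diff=4 [FAIL (|-1-3|=4 > 1)], height=4
  node 25: h_left=-1, h_right=4, diff=5 [FAIL (|-1-4|=5 > 1)], height=5
  node 14: h_left=-1, h_right=5, diff=6 [FAIL (|-1-5|=6 > 1)], height=6
  node 4: h_left=-1, h_right=6, diff=7 [FAIL (|-1-6|=7 > 1)], height=7
Node 34 violates the condition: |-1 - 1| = 2 > 1.
Result: Not balanced


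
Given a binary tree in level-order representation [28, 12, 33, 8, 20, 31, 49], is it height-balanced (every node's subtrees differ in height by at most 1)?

Tree (level-order array): [28, 12, 33, 8, 20, 31, 49]
Definition: a tree is height-balanced if, at every node, |h(left) - h(right)| <= 1 (empty subtree has height -1).
Bottom-up per-node check:
  node 8: h_left=-1, h_right=-1, diff=0 [OK], height=0
  node 20: h_left=-1, h_right=-1, diff=0 [OK], height=0
  node 12: h_left=0, h_right=0, diff=0 [OK], height=1
  node 31: h_left=-1, h_right=-1, diff=0 [OK], height=0
  node 49: h_left=-1, h_right=-1, diff=0 [OK], height=0
  node 33: h_left=0, h_right=0, diff=0 [OK], height=1
  node 28: h_left=1, h_right=1, diff=0 [OK], height=2
All nodes satisfy the balance condition.
Result: Balanced


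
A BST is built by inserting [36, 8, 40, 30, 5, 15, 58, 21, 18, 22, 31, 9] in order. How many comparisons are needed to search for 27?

Search path for 27: 36 -> 8 -> 30 -> 15 -> 21 -> 22
Found: False
Comparisons: 6


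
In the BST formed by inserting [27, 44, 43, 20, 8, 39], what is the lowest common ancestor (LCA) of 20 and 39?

Tree insertion order: [27, 44, 43, 20, 8, 39]
Tree (level-order array): [27, 20, 44, 8, None, 43, None, None, None, 39]
In a BST, the LCA of p=20, q=39 is the first node v on the
root-to-leaf path with p <= v <= q (go left if both < v, right if both > v).
Walk from root:
  at 27: 20 <= 27 <= 39, this is the LCA
LCA = 27


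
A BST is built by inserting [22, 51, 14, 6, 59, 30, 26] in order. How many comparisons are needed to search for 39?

Search path for 39: 22 -> 51 -> 30
Found: False
Comparisons: 3


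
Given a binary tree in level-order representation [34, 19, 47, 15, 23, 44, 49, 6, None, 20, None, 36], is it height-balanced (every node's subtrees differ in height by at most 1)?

Tree (level-order array): [34, 19, 47, 15, 23, 44, 49, 6, None, 20, None, 36]
Definition: a tree is height-balanced if, at every node, |h(left) - h(right)| <= 1 (empty subtree has height -1).
Bottom-up per-node check:
  node 6: h_left=-1, h_right=-1, diff=0 [OK], height=0
  node 15: h_left=0, h_right=-1, diff=1 [OK], height=1
  node 20: h_left=-1, h_right=-1, diff=0 [OK], height=0
  node 23: h_left=0, h_right=-1, diff=1 [OK], height=1
  node 19: h_left=1, h_right=1, diff=0 [OK], height=2
  node 36: h_left=-1, h_right=-1, diff=0 [OK], height=0
  node 44: h_left=0, h_right=-1, diff=1 [OK], height=1
  node 49: h_left=-1, h_right=-1, diff=0 [OK], height=0
  node 47: h_left=1, h_right=0, diff=1 [OK], height=2
  node 34: h_left=2, h_right=2, diff=0 [OK], height=3
All nodes satisfy the balance condition.
Result: Balanced


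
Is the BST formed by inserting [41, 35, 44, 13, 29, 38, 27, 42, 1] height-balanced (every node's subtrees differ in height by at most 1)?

Tree (level-order array): [41, 35, 44, 13, 38, 42, None, 1, 29, None, None, None, None, None, None, 27]
Definition: a tree is height-balanced if, at every node, |h(left) - h(right)| <= 1 (empty subtree has height -1).
Bottom-up per-node check:
  node 1: h_left=-1, h_right=-1, diff=0 [OK], height=0
  node 27: h_left=-1, h_right=-1, diff=0 [OK], height=0
  node 29: h_left=0, h_right=-1, diff=1 [OK], height=1
  node 13: h_left=0, h_right=1, diff=1 [OK], height=2
  node 38: h_left=-1, h_right=-1, diff=0 [OK], height=0
  node 35: h_left=2, h_right=0, diff=2 [FAIL (|2-0|=2 > 1)], height=3
  node 42: h_left=-1, h_right=-1, diff=0 [OK], height=0
  node 44: h_left=0, h_right=-1, diff=1 [OK], height=1
  node 41: h_left=3, h_right=1, diff=2 [FAIL (|3-1|=2 > 1)], height=4
Node 35 violates the condition: |2 - 0| = 2 > 1.
Result: Not balanced


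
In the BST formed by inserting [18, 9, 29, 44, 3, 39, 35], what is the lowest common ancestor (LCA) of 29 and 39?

Tree insertion order: [18, 9, 29, 44, 3, 39, 35]
Tree (level-order array): [18, 9, 29, 3, None, None, 44, None, None, 39, None, 35]
In a BST, the LCA of p=29, q=39 is the first node v on the
root-to-leaf path with p <= v <= q (go left if both < v, right if both > v).
Walk from root:
  at 18: both 29 and 39 > 18, go right
  at 29: 29 <= 29 <= 39, this is the LCA
LCA = 29


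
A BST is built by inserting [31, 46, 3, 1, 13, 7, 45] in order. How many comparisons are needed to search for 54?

Search path for 54: 31 -> 46
Found: False
Comparisons: 2


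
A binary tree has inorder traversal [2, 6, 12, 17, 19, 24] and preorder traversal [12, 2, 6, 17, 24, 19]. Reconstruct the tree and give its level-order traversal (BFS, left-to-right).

Inorder:  [2, 6, 12, 17, 19, 24]
Preorder: [12, 2, 6, 17, 24, 19]
Algorithm: preorder visits root first, so consume preorder in order;
for each root, split the current inorder slice at that value into
left-subtree inorder and right-subtree inorder, then recurse.
Recursive splits:
  root=12; inorder splits into left=[2, 6], right=[17, 19, 24]
  root=2; inorder splits into left=[], right=[6]
  root=6; inorder splits into left=[], right=[]
  root=17; inorder splits into left=[], right=[19, 24]
  root=24; inorder splits into left=[19], right=[]
  root=19; inorder splits into left=[], right=[]
Reconstructed level-order: [12, 2, 17, 6, 24, 19]


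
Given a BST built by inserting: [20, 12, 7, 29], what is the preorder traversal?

Tree insertion order: [20, 12, 7, 29]
Tree (level-order array): [20, 12, 29, 7]
Preorder traversal: [20, 12, 7, 29]


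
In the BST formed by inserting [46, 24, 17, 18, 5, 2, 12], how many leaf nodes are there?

Tree built from: [46, 24, 17, 18, 5, 2, 12]
Tree (level-order array): [46, 24, None, 17, None, 5, 18, 2, 12]
Rule: A leaf has 0 children.
Per-node child counts:
  node 46: 1 child(ren)
  node 24: 1 child(ren)
  node 17: 2 child(ren)
  node 5: 2 child(ren)
  node 2: 0 child(ren)
  node 12: 0 child(ren)
  node 18: 0 child(ren)
Matching nodes: [2, 12, 18]
Count of leaf nodes: 3


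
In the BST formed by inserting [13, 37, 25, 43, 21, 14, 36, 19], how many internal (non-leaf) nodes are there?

Tree built from: [13, 37, 25, 43, 21, 14, 36, 19]
Tree (level-order array): [13, None, 37, 25, 43, 21, 36, None, None, 14, None, None, None, None, 19]
Rule: An internal node has at least one child.
Per-node child counts:
  node 13: 1 child(ren)
  node 37: 2 child(ren)
  node 25: 2 child(ren)
  node 21: 1 child(ren)
  node 14: 1 child(ren)
  node 19: 0 child(ren)
  node 36: 0 child(ren)
  node 43: 0 child(ren)
Matching nodes: [13, 37, 25, 21, 14]
Count of internal (non-leaf) nodes: 5


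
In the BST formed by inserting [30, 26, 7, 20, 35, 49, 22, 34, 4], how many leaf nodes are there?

Tree built from: [30, 26, 7, 20, 35, 49, 22, 34, 4]
Tree (level-order array): [30, 26, 35, 7, None, 34, 49, 4, 20, None, None, None, None, None, None, None, 22]
Rule: A leaf has 0 children.
Per-node child counts:
  node 30: 2 child(ren)
  node 26: 1 child(ren)
  node 7: 2 child(ren)
  node 4: 0 child(ren)
  node 20: 1 child(ren)
  node 22: 0 child(ren)
  node 35: 2 child(ren)
  node 34: 0 child(ren)
  node 49: 0 child(ren)
Matching nodes: [4, 22, 34, 49]
Count of leaf nodes: 4


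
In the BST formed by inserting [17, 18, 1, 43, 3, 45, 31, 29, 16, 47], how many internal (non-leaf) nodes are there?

Tree built from: [17, 18, 1, 43, 3, 45, 31, 29, 16, 47]
Tree (level-order array): [17, 1, 18, None, 3, None, 43, None, 16, 31, 45, None, None, 29, None, None, 47]
Rule: An internal node has at least one child.
Per-node child counts:
  node 17: 2 child(ren)
  node 1: 1 child(ren)
  node 3: 1 child(ren)
  node 16: 0 child(ren)
  node 18: 1 child(ren)
  node 43: 2 child(ren)
  node 31: 1 child(ren)
  node 29: 0 child(ren)
  node 45: 1 child(ren)
  node 47: 0 child(ren)
Matching nodes: [17, 1, 3, 18, 43, 31, 45]
Count of internal (non-leaf) nodes: 7


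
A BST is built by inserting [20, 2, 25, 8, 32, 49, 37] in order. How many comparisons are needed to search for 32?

Search path for 32: 20 -> 25 -> 32
Found: True
Comparisons: 3


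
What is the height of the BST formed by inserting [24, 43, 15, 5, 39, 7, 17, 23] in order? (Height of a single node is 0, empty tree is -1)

Insertion order: [24, 43, 15, 5, 39, 7, 17, 23]
Tree (level-order array): [24, 15, 43, 5, 17, 39, None, None, 7, None, 23]
Compute height bottom-up (empty subtree = -1):
  height(7) = 1 + max(-1, -1) = 0
  height(5) = 1 + max(-1, 0) = 1
  height(23) = 1 + max(-1, -1) = 0
  height(17) = 1 + max(-1, 0) = 1
  height(15) = 1 + max(1, 1) = 2
  height(39) = 1 + max(-1, -1) = 0
  height(43) = 1 + max(0, -1) = 1
  height(24) = 1 + max(2, 1) = 3
Height = 3


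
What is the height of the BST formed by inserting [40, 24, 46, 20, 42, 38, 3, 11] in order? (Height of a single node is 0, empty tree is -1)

Insertion order: [40, 24, 46, 20, 42, 38, 3, 11]
Tree (level-order array): [40, 24, 46, 20, 38, 42, None, 3, None, None, None, None, None, None, 11]
Compute height bottom-up (empty subtree = -1):
  height(11) = 1 + max(-1, -1) = 0
  height(3) = 1 + max(-1, 0) = 1
  height(20) = 1 + max(1, -1) = 2
  height(38) = 1 + max(-1, -1) = 0
  height(24) = 1 + max(2, 0) = 3
  height(42) = 1 + max(-1, -1) = 0
  height(46) = 1 + max(0, -1) = 1
  height(40) = 1 + max(3, 1) = 4
Height = 4


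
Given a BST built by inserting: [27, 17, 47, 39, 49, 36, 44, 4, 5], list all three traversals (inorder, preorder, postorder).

Tree insertion order: [27, 17, 47, 39, 49, 36, 44, 4, 5]
Tree (level-order array): [27, 17, 47, 4, None, 39, 49, None, 5, 36, 44]
Inorder (L, root, R): [4, 5, 17, 27, 36, 39, 44, 47, 49]
Preorder (root, L, R): [27, 17, 4, 5, 47, 39, 36, 44, 49]
Postorder (L, R, root): [5, 4, 17, 36, 44, 39, 49, 47, 27]


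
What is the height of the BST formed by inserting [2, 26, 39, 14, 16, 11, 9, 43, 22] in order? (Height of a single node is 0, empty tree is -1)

Insertion order: [2, 26, 39, 14, 16, 11, 9, 43, 22]
Tree (level-order array): [2, None, 26, 14, 39, 11, 16, None, 43, 9, None, None, 22]
Compute height bottom-up (empty subtree = -1):
  height(9) = 1 + max(-1, -1) = 0
  height(11) = 1 + max(0, -1) = 1
  height(22) = 1 + max(-1, -1) = 0
  height(16) = 1 + max(-1, 0) = 1
  height(14) = 1 + max(1, 1) = 2
  height(43) = 1 + max(-1, -1) = 0
  height(39) = 1 + max(-1, 0) = 1
  height(26) = 1 + max(2, 1) = 3
  height(2) = 1 + max(-1, 3) = 4
Height = 4


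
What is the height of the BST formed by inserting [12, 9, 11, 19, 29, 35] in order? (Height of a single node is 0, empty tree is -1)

Insertion order: [12, 9, 11, 19, 29, 35]
Tree (level-order array): [12, 9, 19, None, 11, None, 29, None, None, None, 35]
Compute height bottom-up (empty subtree = -1):
  height(11) = 1 + max(-1, -1) = 0
  height(9) = 1 + max(-1, 0) = 1
  height(35) = 1 + max(-1, -1) = 0
  height(29) = 1 + max(-1, 0) = 1
  height(19) = 1 + max(-1, 1) = 2
  height(12) = 1 + max(1, 2) = 3
Height = 3


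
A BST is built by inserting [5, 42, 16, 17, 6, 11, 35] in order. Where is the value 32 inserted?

Starting tree (level order): [5, None, 42, 16, None, 6, 17, None, 11, None, 35]
Insertion path: 5 -> 42 -> 16 -> 17 -> 35
Result: insert 32 as left child of 35
Final tree (level order): [5, None, 42, 16, None, 6, 17, None, 11, None, 35, None, None, 32]


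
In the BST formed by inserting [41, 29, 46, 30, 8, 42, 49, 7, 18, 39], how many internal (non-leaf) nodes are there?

Tree built from: [41, 29, 46, 30, 8, 42, 49, 7, 18, 39]
Tree (level-order array): [41, 29, 46, 8, 30, 42, 49, 7, 18, None, 39]
Rule: An internal node has at least one child.
Per-node child counts:
  node 41: 2 child(ren)
  node 29: 2 child(ren)
  node 8: 2 child(ren)
  node 7: 0 child(ren)
  node 18: 0 child(ren)
  node 30: 1 child(ren)
  node 39: 0 child(ren)
  node 46: 2 child(ren)
  node 42: 0 child(ren)
  node 49: 0 child(ren)
Matching nodes: [41, 29, 8, 30, 46]
Count of internal (non-leaf) nodes: 5


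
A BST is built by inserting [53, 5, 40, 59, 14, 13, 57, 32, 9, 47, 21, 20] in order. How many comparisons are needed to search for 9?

Search path for 9: 53 -> 5 -> 40 -> 14 -> 13 -> 9
Found: True
Comparisons: 6


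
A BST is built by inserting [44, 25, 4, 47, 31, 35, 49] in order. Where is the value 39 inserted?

Starting tree (level order): [44, 25, 47, 4, 31, None, 49, None, None, None, 35]
Insertion path: 44 -> 25 -> 31 -> 35
Result: insert 39 as right child of 35
Final tree (level order): [44, 25, 47, 4, 31, None, 49, None, None, None, 35, None, None, None, 39]


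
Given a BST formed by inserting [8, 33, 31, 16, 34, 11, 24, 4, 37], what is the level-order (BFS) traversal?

Tree insertion order: [8, 33, 31, 16, 34, 11, 24, 4, 37]
Tree (level-order array): [8, 4, 33, None, None, 31, 34, 16, None, None, 37, 11, 24]
BFS from the root, enqueuing left then right child of each popped node:
  queue [8] -> pop 8, enqueue [4, 33], visited so far: [8]
  queue [4, 33] -> pop 4, enqueue [none], visited so far: [8, 4]
  queue [33] -> pop 33, enqueue [31, 34], visited so far: [8, 4, 33]
  queue [31, 34] -> pop 31, enqueue [16], visited so far: [8, 4, 33, 31]
  queue [34, 16] -> pop 34, enqueue [37], visited so far: [8, 4, 33, 31, 34]
  queue [16, 37] -> pop 16, enqueue [11, 24], visited so far: [8, 4, 33, 31, 34, 16]
  queue [37, 11, 24] -> pop 37, enqueue [none], visited so far: [8, 4, 33, 31, 34, 16, 37]
  queue [11, 24] -> pop 11, enqueue [none], visited so far: [8, 4, 33, 31, 34, 16, 37, 11]
  queue [24] -> pop 24, enqueue [none], visited so far: [8, 4, 33, 31, 34, 16, 37, 11, 24]
Result: [8, 4, 33, 31, 34, 16, 37, 11, 24]


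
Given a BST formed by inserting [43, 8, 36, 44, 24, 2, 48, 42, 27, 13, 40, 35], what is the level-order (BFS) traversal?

Tree insertion order: [43, 8, 36, 44, 24, 2, 48, 42, 27, 13, 40, 35]
Tree (level-order array): [43, 8, 44, 2, 36, None, 48, None, None, 24, 42, None, None, 13, 27, 40, None, None, None, None, 35]
BFS from the root, enqueuing left then right child of each popped node:
  queue [43] -> pop 43, enqueue [8, 44], visited so far: [43]
  queue [8, 44] -> pop 8, enqueue [2, 36], visited so far: [43, 8]
  queue [44, 2, 36] -> pop 44, enqueue [48], visited so far: [43, 8, 44]
  queue [2, 36, 48] -> pop 2, enqueue [none], visited so far: [43, 8, 44, 2]
  queue [36, 48] -> pop 36, enqueue [24, 42], visited so far: [43, 8, 44, 2, 36]
  queue [48, 24, 42] -> pop 48, enqueue [none], visited so far: [43, 8, 44, 2, 36, 48]
  queue [24, 42] -> pop 24, enqueue [13, 27], visited so far: [43, 8, 44, 2, 36, 48, 24]
  queue [42, 13, 27] -> pop 42, enqueue [40], visited so far: [43, 8, 44, 2, 36, 48, 24, 42]
  queue [13, 27, 40] -> pop 13, enqueue [none], visited so far: [43, 8, 44, 2, 36, 48, 24, 42, 13]
  queue [27, 40] -> pop 27, enqueue [35], visited so far: [43, 8, 44, 2, 36, 48, 24, 42, 13, 27]
  queue [40, 35] -> pop 40, enqueue [none], visited so far: [43, 8, 44, 2, 36, 48, 24, 42, 13, 27, 40]
  queue [35] -> pop 35, enqueue [none], visited so far: [43, 8, 44, 2, 36, 48, 24, 42, 13, 27, 40, 35]
Result: [43, 8, 44, 2, 36, 48, 24, 42, 13, 27, 40, 35]


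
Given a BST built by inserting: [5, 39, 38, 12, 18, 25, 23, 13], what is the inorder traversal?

Tree insertion order: [5, 39, 38, 12, 18, 25, 23, 13]
Tree (level-order array): [5, None, 39, 38, None, 12, None, None, 18, 13, 25, None, None, 23]
Inorder traversal: [5, 12, 13, 18, 23, 25, 38, 39]


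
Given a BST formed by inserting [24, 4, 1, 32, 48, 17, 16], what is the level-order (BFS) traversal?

Tree insertion order: [24, 4, 1, 32, 48, 17, 16]
Tree (level-order array): [24, 4, 32, 1, 17, None, 48, None, None, 16]
BFS from the root, enqueuing left then right child of each popped node:
  queue [24] -> pop 24, enqueue [4, 32], visited so far: [24]
  queue [4, 32] -> pop 4, enqueue [1, 17], visited so far: [24, 4]
  queue [32, 1, 17] -> pop 32, enqueue [48], visited so far: [24, 4, 32]
  queue [1, 17, 48] -> pop 1, enqueue [none], visited so far: [24, 4, 32, 1]
  queue [17, 48] -> pop 17, enqueue [16], visited so far: [24, 4, 32, 1, 17]
  queue [48, 16] -> pop 48, enqueue [none], visited so far: [24, 4, 32, 1, 17, 48]
  queue [16] -> pop 16, enqueue [none], visited so far: [24, 4, 32, 1, 17, 48, 16]
Result: [24, 4, 32, 1, 17, 48, 16]


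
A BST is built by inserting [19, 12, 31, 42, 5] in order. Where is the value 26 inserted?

Starting tree (level order): [19, 12, 31, 5, None, None, 42]
Insertion path: 19 -> 31
Result: insert 26 as left child of 31
Final tree (level order): [19, 12, 31, 5, None, 26, 42]


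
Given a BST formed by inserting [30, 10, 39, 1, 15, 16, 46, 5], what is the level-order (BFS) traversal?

Tree insertion order: [30, 10, 39, 1, 15, 16, 46, 5]
Tree (level-order array): [30, 10, 39, 1, 15, None, 46, None, 5, None, 16]
BFS from the root, enqueuing left then right child of each popped node:
  queue [30] -> pop 30, enqueue [10, 39], visited so far: [30]
  queue [10, 39] -> pop 10, enqueue [1, 15], visited so far: [30, 10]
  queue [39, 1, 15] -> pop 39, enqueue [46], visited so far: [30, 10, 39]
  queue [1, 15, 46] -> pop 1, enqueue [5], visited so far: [30, 10, 39, 1]
  queue [15, 46, 5] -> pop 15, enqueue [16], visited so far: [30, 10, 39, 1, 15]
  queue [46, 5, 16] -> pop 46, enqueue [none], visited so far: [30, 10, 39, 1, 15, 46]
  queue [5, 16] -> pop 5, enqueue [none], visited so far: [30, 10, 39, 1, 15, 46, 5]
  queue [16] -> pop 16, enqueue [none], visited so far: [30, 10, 39, 1, 15, 46, 5, 16]
Result: [30, 10, 39, 1, 15, 46, 5, 16]


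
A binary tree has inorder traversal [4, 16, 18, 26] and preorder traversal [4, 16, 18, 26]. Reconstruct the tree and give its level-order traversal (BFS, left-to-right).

Inorder:  [4, 16, 18, 26]
Preorder: [4, 16, 18, 26]
Algorithm: preorder visits root first, so consume preorder in order;
for each root, split the current inorder slice at that value into
left-subtree inorder and right-subtree inorder, then recurse.
Recursive splits:
  root=4; inorder splits into left=[], right=[16, 18, 26]
  root=16; inorder splits into left=[], right=[18, 26]
  root=18; inorder splits into left=[], right=[26]
  root=26; inorder splits into left=[], right=[]
Reconstructed level-order: [4, 16, 18, 26]


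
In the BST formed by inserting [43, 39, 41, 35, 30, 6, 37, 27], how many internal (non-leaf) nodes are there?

Tree built from: [43, 39, 41, 35, 30, 6, 37, 27]
Tree (level-order array): [43, 39, None, 35, 41, 30, 37, None, None, 6, None, None, None, None, 27]
Rule: An internal node has at least one child.
Per-node child counts:
  node 43: 1 child(ren)
  node 39: 2 child(ren)
  node 35: 2 child(ren)
  node 30: 1 child(ren)
  node 6: 1 child(ren)
  node 27: 0 child(ren)
  node 37: 0 child(ren)
  node 41: 0 child(ren)
Matching nodes: [43, 39, 35, 30, 6]
Count of internal (non-leaf) nodes: 5


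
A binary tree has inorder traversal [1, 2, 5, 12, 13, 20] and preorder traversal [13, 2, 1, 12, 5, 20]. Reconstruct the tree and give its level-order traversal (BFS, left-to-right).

Inorder:  [1, 2, 5, 12, 13, 20]
Preorder: [13, 2, 1, 12, 5, 20]
Algorithm: preorder visits root first, so consume preorder in order;
for each root, split the current inorder slice at that value into
left-subtree inorder and right-subtree inorder, then recurse.
Recursive splits:
  root=13; inorder splits into left=[1, 2, 5, 12], right=[20]
  root=2; inorder splits into left=[1], right=[5, 12]
  root=1; inorder splits into left=[], right=[]
  root=12; inorder splits into left=[5], right=[]
  root=5; inorder splits into left=[], right=[]
  root=20; inorder splits into left=[], right=[]
Reconstructed level-order: [13, 2, 20, 1, 12, 5]


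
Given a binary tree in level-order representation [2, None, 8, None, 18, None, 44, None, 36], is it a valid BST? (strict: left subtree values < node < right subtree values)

Level-order array: [2, None, 8, None, 18, None, 44, None, 36]
Validate using subtree bounds (lo, hi): at each node, require lo < value < hi,
then recurse left with hi=value and right with lo=value.
Preorder trace (stopping at first violation):
  at node 2 with bounds (-inf, +inf): OK
  at node 8 with bounds (2, +inf): OK
  at node 18 with bounds (8, +inf): OK
  at node 44 with bounds (18, +inf): OK
  at node 36 with bounds (44, +inf): VIOLATION
Node 36 violates its bound: not (44 < 36 < +inf).
Result: Not a valid BST


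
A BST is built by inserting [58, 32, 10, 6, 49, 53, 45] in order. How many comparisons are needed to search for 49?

Search path for 49: 58 -> 32 -> 49
Found: True
Comparisons: 3


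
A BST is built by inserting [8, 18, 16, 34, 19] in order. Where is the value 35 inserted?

Starting tree (level order): [8, None, 18, 16, 34, None, None, 19]
Insertion path: 8 -> 18 -> 34
Result: insert 35 as right child of 34
Final tree (level order): [8, None, 18, 16, 34, None, None, 19, 35]


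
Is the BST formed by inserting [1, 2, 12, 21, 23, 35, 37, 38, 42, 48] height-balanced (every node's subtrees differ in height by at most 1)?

Tree (level-order array): [1, None, 2, None, 12, None, 21, None, 23, None, 35, None, 37, None, 38, None, 42, None, 48]
Definition: a tree is height-balanced if, at every node, |h(left) - h(right)| <= 1 (empty subtree has height -1).
Bottom-up per-node check:
  node 48: h_left=-1, h_right=-1, diff=0 [OK], height=0
  node 42: h_left=-1, h_right=0, diff=1 [OK], height=1
  node 38: h_left=-1, h_right=1, diff=2 [FAIL (|-1-1|=2 > 1)], height=2
  node 37: h_left=-1, h_right=2, diff=3 [FAIL (|-1-2|=3 > 1)], height=3
  node 35: h_left=-1, h_right=3, diff=4 [FAIL (|-1-3|=4 > 1)], height=4
  node 23: h_left=-1, h_right=4, diff=5 [FAIL (|-1-4|=5 > 1)], height=5
  node 21: h_left=-1, h_right=5, diff=6 [FAIL (|-1-5|=6 > 1)], height=6
  node 12: h_left=-1, h_right=6, diff=7 [FAIL (|-1-6|=7 > 1)], height=7
  node 2: h_left=-1, h_right=7, diff=8 [FAIL (|-1-7|=8 > 1)], height=8
  node 1: h_left=-1, h_right=8, diff=9 [FAIL (|-1-8|=9 > 1)], height=9
Node 38 violates the condition: |-1 - 1| = 2 > 1.
Result: Not balanced


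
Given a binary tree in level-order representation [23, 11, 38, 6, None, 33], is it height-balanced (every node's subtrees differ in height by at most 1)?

Tree (level-order array): [23, 11, 38, 6, None, 33]
Definition: a tree is height-balanced if, at every node, |h(left) - h(right)| <= 1 (empty subtree has height -1).
Bottom-up per-node check:
  node 6: h_left=-1, h_right=-1, diff=0 [OK], height=0
  node 11: h_left=0, h_right=-1, diff=1 [OK], height=1
  node 33: h_left=-1, h_right=-1, diff=0 [OK], height=0
  node 38: h_left=0, h_right=-1, diff=1 [OK], height=1
  node 23: h_left=1, h_right=1, diff=0 [OK], height=2
All nodes satisfy the balance condition.
Result: Balanced


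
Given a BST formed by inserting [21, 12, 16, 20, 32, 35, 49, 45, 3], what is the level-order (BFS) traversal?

Tree insertion order: [21, 12, 16, 20, 32, 35, 49, 45, 3]
Tree (level-order array): [21, 12, 32, 3, 16, None, 35, None, None, None, 20, None, 49, None, None, 45]
BFS from the root, enqueuing left then right child of each popped node:
  queue [21] -> pop 21, enqueue [12, 32], visited so far: [21]
  queue [12, 32] -> pop 12, enqueue [3, 16], visited so far: [21, 12]
  queue [32, 3, 16] -> pop 32, enqueue [35], visited so far: [21, 12, 32]
  queue [3, 16, 35] -> pop 3, enqueue [none], visited so far: [21, 12, 32, 3]
  queue [16, 35] -> pop 16, enqueue [20], visited so far: [21, 12, 32, 3, 16]
  queue [35, 20] -> pop 35, enqueue [49], visited so far: [21, 12, 32, 3, 16, 35]
  queue [20, 49] -> pop 20, enqueue [none], visited so far: [21, 12, 32, 3, 16, 35, 20]
  queue [49] -> pop 49, enqueue [45], visited so far: [21, 12, 32, 3, 16, 35, 20, 49]
  queue [45] -> pop 45, enqueue [none], visited so far: [21, 12, 32, 3, 16, 35, 20, 49, 45]
Result: [21, 12, 32, 3, 16, 35, 20, 49, 45]


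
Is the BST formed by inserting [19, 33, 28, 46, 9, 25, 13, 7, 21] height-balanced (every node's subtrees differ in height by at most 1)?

Tree (level-order array): [19, 9, 33, 7, 13, 28, 46, None, None, None, None, 25, None, None, None, 21]
Definition: a tree is height-balanced if, at every node, |h(left) - h(right)| <= 1 (empty subtree has height -1).
Bottom-up per-node check:
  node 7: h_left=-1, h_right=-1, diff=0 [OK], height=0
  node 13: h_left=-1, h_right=-1, diff=0 [OK], height=0
  node 9: h_left=0, h_right=0, diff=0 [OK], height=1
  node 21: h_left=-1, h_right=-1, diff=0 [OK], height=0
  node 25: h_left=0, h_right=-1, diff=1 [OK], height=1
  node 28: h_left=1, h_right=-1, diff=2 [FAIL (|1--1|=2 > 1)], height=2
  node 46: h_left=-1, h_right=-1, diff=0 [OK], height=0
  node 33: h_left=2, h_right=0, diff=2 [FAIL (|2-0|=2 > 1)], height=3
  node 19: h_left=1, h_right=3, diff=2 [FAIL (|1-3|=2 > 1)], height=4
Node 28 violates the condition: |1 - -1| = 2 > 1.
Result: Not balanced


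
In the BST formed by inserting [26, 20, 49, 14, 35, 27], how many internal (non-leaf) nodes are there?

Tree built from: [26, 20, 49, 14, 35, 27]
Tree (level-order array): [26, 20, 49, 14, None, 35, None, None, None, 27]
Rule: An internal node has at least one child.
Per-node child counts:
  node 26: 2 child(ren)
  node 20: 1 child(ren)
  node 14: 0 child(ren)
  node 49: 1 child(ren)
  node 35: 1 child(ren)
  node 27: 0 child(ren)
Matching nodes: [26, 20, 49, 35]
Count of internal (non-leaf) nodes: 4


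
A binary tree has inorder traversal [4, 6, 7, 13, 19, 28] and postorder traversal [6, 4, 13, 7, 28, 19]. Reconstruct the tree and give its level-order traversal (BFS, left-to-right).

Inorder:   [4, 6, 7, 13, 19, 28]
Postorder: [6, 4, 13, 7, 28, 19]
Algorithm: postorder visits root last, so walk postorder right-to-left;
each value is the root of the current inorder slice — split it at that
value, recurse on the right subtree first, then the left.
Recursive splits:
  root=19; inorder splits into left=[4, 6, 7, 13], right=[28]
  root=28; inorder splits into left=[], right=[]
  root=7; inorder splits into left=[4, 6], right=[13]
  root=13; inorder splits into left=[], right=[]
  root=4; inorder splits into left=[], right=[6]
  root=6; inorder splits into left=[], right=[]
Reconstructed level-order: [19, 7, 28, 4, 13, 6]


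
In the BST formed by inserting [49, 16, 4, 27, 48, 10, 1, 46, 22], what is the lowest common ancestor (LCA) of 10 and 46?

Tree insertion order: [49, 16, 4, 27, 48, 10, 1, 46, 22]
Tree (level-order array): [49, 16, None, 4, 27, 1, 10, 22, 48, None, None, None, None, None, None, 46]
In a BST, the LCA of p=10, q=46 is the first node v on the
root-to-leaf path with p <= v <= q (go left if both < v, right if both > v).
Walk from root:
  at 49: both 10 and 46 < 49, go left
  at 16: 10 <= 16 <= 46, this is the LCA
LCA = 16


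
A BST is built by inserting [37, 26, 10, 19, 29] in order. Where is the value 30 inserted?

Starting tree (level order): [37, 26, None, 10, 29, None, 19]
Insertion path: 37 -> 26 -> 29
Result: insert 30 as right child of 29
Final tree (level order): [37, 26, None, 10, 29, None, 19, None, 30]


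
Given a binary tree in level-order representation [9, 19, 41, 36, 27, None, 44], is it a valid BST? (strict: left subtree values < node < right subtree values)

Level-order array: [9, 19, 41, 36, 27, None, 44]
Validate using subtree bounds (lo, hi): at each node, require lo < value < hi,
then recurse left with hi=value and right with lo=value.
Preorder trace (stopping at first violation):
  at node 9 with bounds (-inf, +inf): OK
  at node 19 with bounds (-inf, 9): VIOLATION
Node 19 violates its bound: not (-inf < 19 < 9).
Result: Not a valid BST


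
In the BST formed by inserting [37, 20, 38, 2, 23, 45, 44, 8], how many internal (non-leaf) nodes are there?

Tree built from: [37, 20, 38, 2, 23, 45, 44, 8]
Tree (level-order array): [37, 20, 38, 2, 23, None, 45, None, 8, None, None, 44]
Rule: An internal node has at least one child.
Per-node child counts:
  node 37: 2 child(ren)
  node 20: 2 child(ren)
  node 2: 1 child(ren)
  node 8: 0 child(ren)
  node 23: 0 child(ren)
  node 38: 1 child(ren)
  node 45: 1 child(ren)
  node 44: 0 child(ren)
Matching nodes: [37, 20, 2, 38, 45]
Count of internal (non-leaf) nodes: 5


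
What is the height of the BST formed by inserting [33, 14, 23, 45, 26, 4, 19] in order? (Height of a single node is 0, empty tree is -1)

Insertion order: [33, 14, 23, 45, 26, 4, 19]
Tree (level-order array): [33, 14, 45, 4, 23, None, None, None, None, 19, 26]
Compute height bottom-up (empty subtree = -1):
  height(4) = 1 + max(-1, -1) = 0
  height(19) = 1 + max(-1, -1) = 0
  height(26) = 1 + max(-1, -1) = 0
  height(23) = 1 + max(0, 0) = 1
  height(14) = 1 + max(0, 1) = 2
  height(45) = 1 + max(-1, -1) = 0
  height(33) = 1 + max(2, 0) = 3
Height = 3


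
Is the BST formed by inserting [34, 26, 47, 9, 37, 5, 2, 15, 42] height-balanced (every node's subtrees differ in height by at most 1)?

Tree (level-order array): [34, 26, 47, 9, None, 37, None, 5, 15, None, 42, 2]
Definition: a tree is height-balanced if, at every node, |h(left) - h(right)| <= 1 (empty subtree has height -1).
Bottom-up per-node check:
  node 2: h_left=-1, h_right=-1, diff=0 [OK], height=0
  node 5: h_left=0, h_right=-1, diff=1 [OK], height=1
  node 15: h_left=-1, h_right=-1, diff=0 [OK], height=0
  node 9: h_left=1, h_right=0, diff=1 [OK], height=2
  node 26: h_left=2, h_right=-1, diff=3 [FAIL (|2--1|=3 > 1)], height=3
  node 42: h_left=-1, h_right=-1, diff=0 [OK], height=0
  node 37: h_left=-1, h_right=0, diff=1 [OK], height=1
  node 47: h_left=1, h_right=-1, diff=2 [FAIL (|1--1|=2 > 1)], height=2
  node 34: h_left=3, h_right=2, diff=1 [OK], height=4
Node 26 violates the condition: |2 - -1| = 3 > 1.
Result: Not balanced


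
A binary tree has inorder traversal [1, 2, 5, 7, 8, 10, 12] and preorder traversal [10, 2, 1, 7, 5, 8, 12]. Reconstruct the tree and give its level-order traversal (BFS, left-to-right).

Inorder:  [1, 2, 5, 7, 8, 10, 12]
Preorder: [10, 2, 1, 7, 5, 8, 12]
Algorithm: preorder visits root first, so consume preorder in order;
for each root, split the current inorder slice at that value into
left-subtree inorder and right-subtree inorder, then recurse.
Recursive splits:
  root=10; inorder splits into left=[1, 2, 5, 7, 8], right=[12]
  root=2; inorder splits into left=[1], right=[5, 7, 8]
  root=1; inorder splits into left=[], right=[]
  root=7; inorder splits into left=[5], right=[8]
  root=5; inorder splits into left=[], right=[]
  root=8; inorder splits into left=[], right=[]
  root=12; inorder splits into left=[], right=[]
Reconstructed level-order: [10, 2, 12, 1, 7, 5, 8]


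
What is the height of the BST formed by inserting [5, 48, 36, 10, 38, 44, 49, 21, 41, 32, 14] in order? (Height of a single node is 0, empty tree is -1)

Insertion order: [5, 48, 36, 10, 38, 44, 49, 21, 41, 32, 14]
Tree (level-order array): [5, None, 48, 36, 49, 10, 38, None, None, None, 21, None, 44, 14, 32, 41]
Compute height bottom-up (empty subtree = -1):
  height(14) = 1 + max(-1, -1) = 0
  height(32) = 1 + max(-1, -1) = 0
  height(21) = 1 + max(0, 0) = 1
  height(10) = 1 + max(-1, 1) = 2
  height(41) = 1 + max(-1, -1) = 0
  height(44) = 1 + max(0, -1) = 1
  height(38) = 1 + max(-1, 1) = 2
  height(36) = 1 + max(2, 2) = 3
  height(49) = 1 + max(-1, -1) = 0
  height(48) = 1 + max(3, 0) = 4
  height(5) = 1 + max(-1, 4) = 5
Height = 5


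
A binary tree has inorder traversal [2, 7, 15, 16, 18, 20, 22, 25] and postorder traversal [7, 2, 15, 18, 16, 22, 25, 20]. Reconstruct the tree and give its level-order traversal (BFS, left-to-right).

Inorder:   [2, 7, 15, 16, 18, 20, 22, 25]
Postorder: [7, 2, 15, 18, 16, 22, 25, 20]
Algorithm: postorder visits root last, so walk postorder right-to-left;
each value is the root of the current inorder slice — split it at that
value, recurse on the right subtree first, then the left.
Recursive splits:
  root=20; inorder splits into left=[2, 7, 15, 16, 18], right=[22, 25]
  root=25; inorder splits into left=[22], right=[]
  root=22; inorder splits into left=[], right=[]
  root=16; inorder splits into left=[2, 7, 15], right=[18]
  root=18; inorder splits into left=[], right=[]
  root=15; inorder splits into left=[2, 7], right=[]
  root=2; inorder splits into left=[], right=[7]
  root=7; inorder splits into left=[], right=[]
Reconstructed level-order: [20, 16, 25, 15, 18, 22, 2, 7]


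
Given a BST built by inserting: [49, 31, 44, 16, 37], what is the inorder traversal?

Tree insertion order: [49, 31, 44, 16, 37]
Tree (level-order array): [49, 31, None, 16, 44, None, None, 37]
Inorder traversal: [16, 31, 37, 44, 49]


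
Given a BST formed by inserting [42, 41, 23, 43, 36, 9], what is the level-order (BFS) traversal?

Tree insertion order: [42, 41, 23, 43, 36, 9]
Tree (level-order array): [42, 41, 43, 23, None, None, None, 9, 36]
BFS from the root, enqueuing left then right child of each popped node:
  queue [42] -> pop 42, enqueue [41, 43], visited so far: [42]
  queue [41, 43] -> pop 41, enqueue [23], visited so far: [42, 41]
  queue [43, 23] -> pop 43, enqueue [none], visited so far: [42, 41, 43]
  queue [23] -> pop 23, enqueue [9, 36], visited so far: [42, 41, 43, 23]
  queue [9, 36] -> pop 9, enqueue [none], visited so far: [42, 41, 43, 23, 9]
  queue [36] -> pop 36, enqueue [none], visited so far: [42, 41, 43, 23, 9, 36]
Result: [42, 41, 43, 23, 9, 36]
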